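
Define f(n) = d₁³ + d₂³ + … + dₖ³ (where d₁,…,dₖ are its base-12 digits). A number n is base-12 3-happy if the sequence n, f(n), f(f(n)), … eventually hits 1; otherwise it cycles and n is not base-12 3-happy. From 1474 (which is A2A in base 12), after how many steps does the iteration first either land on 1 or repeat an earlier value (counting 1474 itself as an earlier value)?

1474 = (10,2,10)_12 → 10³ + 2³ + 10³ = 2008
2008 = (1,1,11,4)_12 → 1³ + 1³ + 11³ + 4³ = 1397
1397 = (9,8,5)_12 → 9³ + 8³ + 5³ = 1366
1366 = (9,5,10)_12 → 9³ + 5³ + 10³ = 1854
1854 = (1,0,10,6)_12 → 1³ + 0³ + 10³ + 6³ = 1217
1217 = (8,5,5)_12 → 8³ + 5³ + 5³ = 762
762 = (5,3,6)_12 → 5³ + 3³ + 6³ = 368
368 = (2,6,8)_12 → 2³ + 6³ + 8³ = 736
736 = (5,1,4)_12 → 5³ + 1³ + 4³ = 190
190 = (1,3,10)_12 → 1³ + 3³ + 10³ = 1028
1028 = (7,1,8)_12 → 7³ + 1³ + 8³ = 856
856 = (5,11,4)_12 → 5³ + 11³ + 4³ = 1520
1520 = (10,6,8)_12 → 10³ + 6³ + 8³ = 1728
1728 = (1,0,0,0)_12 → 1³ + 0³ + 0³ + 0³ = 1  — reached 1.
That took 14 steps.

14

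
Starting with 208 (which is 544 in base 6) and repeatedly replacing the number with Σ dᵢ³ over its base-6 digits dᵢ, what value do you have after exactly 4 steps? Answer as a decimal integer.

91

208 = (5,4,4)_6 → 5³ + 4³ + 4³ = 125 + 64 + 64 = 253
253 = (1,1,0,1)_6 → 1³ + 1³ + 0³ + 1³ = 1 + 1 + 0 + 1 = 3
3 = (3)_6 → 3³ = 27
27 = (4,3)_6 → 4³ + 3³ = 64 + 27 = 91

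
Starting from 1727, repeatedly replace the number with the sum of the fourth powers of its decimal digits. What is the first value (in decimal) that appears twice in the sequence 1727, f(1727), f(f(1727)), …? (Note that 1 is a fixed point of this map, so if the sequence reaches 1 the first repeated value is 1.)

1727 → 1⁴ + 7⁴ + 2⁴ + 7⁴ = 4819
4819 → 4⁴ + 8⁴ + 1⁴ + 9⁴ = 10914
10914 → 1⁴ + 0⁴ + 9⁴ + 1⁴ + 4⁴ = 6819
6819 → 6⁴ + 8⁴ + 1⁴ + 9⁴ = 11954
11954 → 1⁴ + 1⁴ + 9⁴ + 5⁴ + 4⁴ = 7444
7444 → 7⁴ + 4⁴ + 4⁴ + 4⁴ = 3169
3169 → 3⁴ + 1⁴ + 6⁴ + 9⁴ = 7939
7939 → 7⁴ + 9⁴ + 3⁴ + 9⁴ = 15604
15604 → 1⁴ + 5⁴ + 6⁴ + 0⁴ + 4⁴ = 2178
2178 → 2⁴ + 1⁴ + 7⁴ + 8⁴ = 6514
6514 → 6⁴ + 5⁴ + 1⁴ + 4⁴ = 2178  — 2178 already appeared earlier.

2178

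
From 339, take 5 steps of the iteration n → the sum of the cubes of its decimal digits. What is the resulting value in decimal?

243

339 → 3³ + 3³ + 9³ = 783
783 → 7³ + 8³ + 3³ = 882
882 → 8³ + 8³ + 2³ = 1032
1032 → 1³ + 0³ + 3³ + 2³ = 36
36 → 3³ + 6³ = 243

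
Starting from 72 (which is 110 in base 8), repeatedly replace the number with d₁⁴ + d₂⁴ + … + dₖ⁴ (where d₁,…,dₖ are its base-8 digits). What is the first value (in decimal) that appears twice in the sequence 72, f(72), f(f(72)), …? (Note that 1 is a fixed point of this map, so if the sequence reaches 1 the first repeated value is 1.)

72 = (1,1,0)_8 → 1⁴ + 1⁴ + 0⁴ = 2
2 = (2)_8 → 2⁴ = 16
16 = (2,0)_8 → 2⁴ + 0⁴ = 16  — 16 already appeared earlier.

16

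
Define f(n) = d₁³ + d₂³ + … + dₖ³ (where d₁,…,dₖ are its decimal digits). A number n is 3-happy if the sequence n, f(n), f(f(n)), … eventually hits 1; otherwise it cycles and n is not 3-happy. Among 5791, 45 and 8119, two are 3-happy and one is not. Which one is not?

5791: 5791 → 1198 → 1243 → 100 → 1  — reaches 1 (3-happy)
45: 45 → 189 → 1242 → 81 → 513 → 153 → 153  — repeats 153 (not 3-happy)
8119: 8119 → 1243 → 100 → 1  — reaches 1 (3-happy)

45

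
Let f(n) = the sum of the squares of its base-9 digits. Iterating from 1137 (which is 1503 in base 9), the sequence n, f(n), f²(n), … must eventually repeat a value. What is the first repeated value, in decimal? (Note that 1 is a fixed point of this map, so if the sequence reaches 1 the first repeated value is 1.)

65

1137 = (1,5,0,3)_9 → 1² + 5² + 0² + 3² = 35
35 = (3,8)_9 → 3² + 8² = 73
73 = (8,1)_9 → 8² + 1² = 65
65 = (7,2)_9 → 7² + 2² = 53
53 = (5,8)_9 → 5² + 8² = 89
89 = (1,0,8)_9 → 1² + 0² + 8² = 65  — 65 already appeared earlier.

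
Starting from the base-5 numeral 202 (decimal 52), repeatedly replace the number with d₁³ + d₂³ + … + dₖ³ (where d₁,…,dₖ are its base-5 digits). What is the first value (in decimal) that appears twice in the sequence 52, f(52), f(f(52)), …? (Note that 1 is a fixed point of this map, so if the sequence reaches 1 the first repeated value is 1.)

28

52 = (2,0,2)_5 → 2³ + 0³ + 2³ = 8 + 0 + 8 = 16
16 = (3,1)_5 → 3³ + 1³ = 27 + 1 = 28
28 = (1,0,3)_5 → 1³ + 0³ + 3³ = 1 + 0 + 27 = 28  — 28 already appeared earlier.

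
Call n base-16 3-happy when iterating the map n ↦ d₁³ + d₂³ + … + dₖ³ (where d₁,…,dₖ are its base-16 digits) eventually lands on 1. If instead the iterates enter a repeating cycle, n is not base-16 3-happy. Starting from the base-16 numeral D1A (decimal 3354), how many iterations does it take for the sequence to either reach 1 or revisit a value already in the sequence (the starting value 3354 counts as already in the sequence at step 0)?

11

3354 = (13,1,10)_16 → 13³ + 1³ + 10³ = 2197 + 1 + 1000 = 3198
3198 = (12,7,14)_16 → 12³ + 7³ + 14³ = 1728 + 343 + 2744 = 4815
4815 = (1,2,12,15)_16 → 1³ + 2³ + 12³ + 15³ = 1 + 8 + 1728 + 3375 = 5112
5112 = (1,3,15,8)_16 → 1³ + 3³ + 15³ + 8³ = 1 + 27 + 3375 + 512 = 3915
3915 = (15,4,11)_16 → 15³ + 4³ + 11³ = 3375 + 64 + 1331 = 4770
4770 = (1,2,10,2)_16 → 1³ + 2³ + 10³ + 2³ = 1 + 8 + 1000 + 8 = 1017
1017 = (3,15,9)_16 → 3³ + 15³ + 9³ = 27 + 3375 + 729 = 4131
4131 = (1,0,2,3)_16 → 1³ + 0³ + 2³ + 3³ = 1 + 0 + 8 + 27 = 36
36 = (2,4)_16 → 2³ + 4³ = 8 + 64 = 72
72 = (4,8)_16 → 4³ + 8³ = 64 + 512 = 576
576 = (2,4,0)_16 → 2³ + 4³ + 0³ = 8 + 64 + 0 = 72  — 72 repeats.
That took 11 steps.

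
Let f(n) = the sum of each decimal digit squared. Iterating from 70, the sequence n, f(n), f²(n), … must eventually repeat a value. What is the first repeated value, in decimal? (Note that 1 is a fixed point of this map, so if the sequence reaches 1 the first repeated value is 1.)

70 → 7² + 0² = 49 + 0 = 49
49 → 4² + 9² = 16 + 81 = 97
97 → 9² + 7² = 81 + 49 = 130
130 → 1² + 3² + 0² = 1 + 9 + 0 = 10
10 → 1² + 0² = 1 + 0 = 1  — reached the fixed point 1.
1 → 1, so 1 is the first repeated value.

1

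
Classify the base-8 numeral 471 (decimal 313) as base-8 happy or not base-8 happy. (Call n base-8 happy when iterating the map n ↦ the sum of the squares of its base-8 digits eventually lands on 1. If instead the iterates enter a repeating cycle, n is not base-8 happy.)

313 = (4,7,1)_8 → 4² + 7² + 1² = 16 + 49 + 1 = 66
66 = (1,0,2)_8 → 1² + 0² + 2² = 1 + 0 + 4 = 5
5 = (5)_8 → 5² = 25
25 = (3,1)_8 → 3² + 1² = 9 + 1 = 10
10 = (1,2)_8 → 1² + 2² = 1 + 4 = 5  — 5 already seen; the sequence cycles without reaching 1.

not base-8 happy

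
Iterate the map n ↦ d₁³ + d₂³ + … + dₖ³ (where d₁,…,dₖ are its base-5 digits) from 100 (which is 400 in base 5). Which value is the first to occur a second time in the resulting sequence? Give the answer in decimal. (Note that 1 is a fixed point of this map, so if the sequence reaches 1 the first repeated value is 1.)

28

100 = (4,0,0)_5 → 4³ + 0³ + 0³ = 64
64 = (2,2,4)_5 → 2³ + 2³ + 4³ = 80
80 = (3,1,0)_5 → 3³ + 1³ + 0³ = 28
28 = (1,0,3)_5 → 1³ + 0³ + 3³ = 28  — 28 already appeared earlier.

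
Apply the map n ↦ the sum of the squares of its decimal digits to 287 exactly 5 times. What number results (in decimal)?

287 → 2² + 8² + 7² = 117
117 → 1² + 1² + 7² = 51
51 → 5² + 1² = 26
26 → 2² + 6² = 40
40 → 4² + 0² = 16

16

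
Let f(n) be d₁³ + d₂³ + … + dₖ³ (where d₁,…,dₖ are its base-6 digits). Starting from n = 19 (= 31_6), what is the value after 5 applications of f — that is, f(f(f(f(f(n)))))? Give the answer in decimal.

19 = (3,1)_6 → 3³ + 1³ = 28
28 = (4,4)_6 → 4³ + 4³ = 128
128 = (3,3,2)_6 → 3³ + 3³ + 2³ = 62
62 = (1,4,2)_6 → 1³ + 4³ + 2³ = 73
73 = (2,0,1)_6 → 2³ + 0³ + 1³ = 9

9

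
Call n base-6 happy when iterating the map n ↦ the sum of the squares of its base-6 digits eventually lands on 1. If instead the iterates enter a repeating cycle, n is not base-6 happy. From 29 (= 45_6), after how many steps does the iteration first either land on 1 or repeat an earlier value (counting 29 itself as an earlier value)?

8

29 = (4,5)_6 → 4² + 5² = 41
41 = (1,0,5)_6 → 1² + 0² + 5² = 26
26 = (4,2)_6 → 4² + 2² = 20
20 = (3,2)_6 → 3² + 2² = 13
13 = (2,1)_6 → 2² + 1² = 5
5 = (5)_6 → 5² = 25
25 = (4,1)_6 → 4² + 1² = 17
17 = (2,5)_6 → 2² + 5² = 29  — 29 repeats.
That took 8 steps.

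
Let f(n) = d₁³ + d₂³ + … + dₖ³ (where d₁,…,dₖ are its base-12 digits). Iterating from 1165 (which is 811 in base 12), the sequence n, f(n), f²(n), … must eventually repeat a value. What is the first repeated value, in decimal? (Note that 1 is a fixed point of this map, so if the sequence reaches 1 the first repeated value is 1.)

1165 = (8,1,1)_12 → 8³ + 1³ + 1³ = 512 + 1 + 1 = 514
514 = (3,6,10)_12 → 3³ + 6³ + 10³ = 27 + 216 + 1000 = 1243
1243 = (8,7,7)_12 → 8³ + 7³ + 7³ = 512 + 343 + 343 = 1198
1198 = (8,3,10)_12 → 8³ + 3³ + 10³ = 512 + 27 + 1000 = 1539
1539 = (10,8,3)_12 → 10³ + 8³ + 3³ = 1000 + 512 + 27 = 1539  — 1539 already appeared earlier.

1539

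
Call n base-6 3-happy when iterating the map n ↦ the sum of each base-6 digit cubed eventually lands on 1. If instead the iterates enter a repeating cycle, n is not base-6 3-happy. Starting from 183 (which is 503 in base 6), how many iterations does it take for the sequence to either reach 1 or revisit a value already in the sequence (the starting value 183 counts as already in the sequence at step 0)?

7

183 = (5,0,3)_6 → 5³ + 0³ + 3³ = 125 + 0 + 27 = 152
152 = (4,1,2)_6 → 4³ + 1³ + 2³ = 64 + 1 + 8 = 73
73 = (2,0,1)_6 → 2³ + 0³ + 1³ = 8 + 0 + 1 = 9
9 = (1,3)_6 → 1³ + 3³ = 1 + 27 = 28
28 = (4,4)_6 → 4³ + 4³ = 64 + 64 = 128
128 = (3,3,2)_6 → 3³ + 3³ + 2³ = 27 + 27 + 8 = 62
62 = (1,4,2)_6 → 1³ + 4³ + 2³ = 1 + 64 + 8 = 73  — 73 repeats.
That took 7 steps.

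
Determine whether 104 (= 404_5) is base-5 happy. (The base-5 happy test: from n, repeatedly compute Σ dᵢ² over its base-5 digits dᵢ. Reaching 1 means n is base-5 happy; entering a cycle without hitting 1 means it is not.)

not base-5 happy

104 = (4,0,4)_5 → 4² + 0² + 4² = 32
32 = (1,1,2)_5 → 1² + 1² + 2² = 6
6 = (1,1)_5 → 1² + 1² = 2
2 = (2)_5 → 2² = 4
4 = (4)_5 → 4² = 16
16 = (3,1)_5 → 3² + 1² = 10
10 = (2,0)_5 → 2² + 0² = 4  — 4 already seen; the sequence cycles without reaching 1.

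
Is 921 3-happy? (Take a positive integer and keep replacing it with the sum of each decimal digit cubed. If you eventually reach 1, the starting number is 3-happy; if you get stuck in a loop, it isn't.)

921 → 9³ + 2³ + 1³ = 738
738 → 7³ + 3³ + 8³ = 882
882 → 8³ + 8³ + 2³ = 1032
1032 → 1³ + 0³ + 3³ + 2³ = 36
36 → 3³ + 6³ = 243
243 → 2³ + 4³ + 3³ = 99
99 → 9³ + 9³ = 1458
1458 → 1³ + 4³ + 5³ + 8³ = 702
702 → 7³ + 0³ + 2³ = 351
351 → 3³ + 5³ + 1³ = 153
153 → 1³ + 5³ + 3³ = 153  — 153 already seen; the sequence cycles without reaching 1.

not 3-happy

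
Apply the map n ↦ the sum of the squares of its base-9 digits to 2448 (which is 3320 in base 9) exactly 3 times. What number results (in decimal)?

8

2448 = (3,3,2,0)_9 → 22
22 = (2,4)_9 → 20
20 = (2,2)_9 → 8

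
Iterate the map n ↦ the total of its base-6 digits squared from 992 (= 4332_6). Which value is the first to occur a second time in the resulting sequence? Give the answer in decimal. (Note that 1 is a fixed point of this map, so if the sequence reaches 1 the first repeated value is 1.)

992 = (4,3,3,2)_6 → 4² + 3² + 3² + 2² = 38
38 = (1,0,2)_6 → 1² + 0² + 2² = 5
5 = (5)_6 → 5² = 25
25 = (4,1)_6 → 4² + 1² = 17
17 = (2,5)_6 → 2² + 5² = 29
29 = (4,5)_6 → 4² + 5² = 41
41 = (1,0,5)_6 → 1² + 0² + 5² = 26
26 = (4,2)_6 → 4² + 2² = 20
20 = (3,2)_6 → 3² + 2² = 13
13 = (2,1)_6 → 2² + 1² = 5  — 5 already appeared earlier.

5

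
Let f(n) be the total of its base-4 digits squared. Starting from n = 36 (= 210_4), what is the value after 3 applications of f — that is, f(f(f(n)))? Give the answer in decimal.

36 = (2,1,0)_4 → 2² + 1² + 0² = 5
5 = (1,1)_4 → 1² + 1² = 2
2 = (2)_4 → 2² = 4

4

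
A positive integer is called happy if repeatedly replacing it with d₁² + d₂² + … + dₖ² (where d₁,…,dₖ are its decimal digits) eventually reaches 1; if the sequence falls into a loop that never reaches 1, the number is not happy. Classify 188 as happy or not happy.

188 → 129
129 → 86
86 → 100
100 → 1  — reached 1.

happy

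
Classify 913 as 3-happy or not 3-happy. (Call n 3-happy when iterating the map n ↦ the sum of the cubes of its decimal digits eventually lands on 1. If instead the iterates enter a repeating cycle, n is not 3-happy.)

not 3-happy

913 → 9³ + 1³ + 3³ = 757
757 → 7³ + 5³ + 7³ = 811
811 → 8³ + 1³ + 1³ = 514
514 → 5³ + 1³ + 4³ = 190
190 → 1³ + 9³ + 0³ = 730
730 → 7³ + 3³ + 0³ = 370
370 → 3³ + 7³ + 0³ = 370  — 370 already seen; the sequence cycles without reaching 1.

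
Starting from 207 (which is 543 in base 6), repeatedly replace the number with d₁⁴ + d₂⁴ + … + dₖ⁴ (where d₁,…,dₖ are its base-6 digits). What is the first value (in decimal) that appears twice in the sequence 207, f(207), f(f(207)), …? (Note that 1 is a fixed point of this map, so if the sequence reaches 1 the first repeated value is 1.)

353

207 = (5,4,3)_6 → 5⁴ + 4⁴ + 3⁴ = 962
962 = (4,2,4,2)_6 → 4⁴ + 2⁴ + 4⁴ + 2⁴ = 544
544 = (2,3,0,4)_6 → 2⁴ + 3⁴ + 0⁴ + 4⁴ = 353
353 = (1,3,4,5)_6 → 1⁴ + 3⁴ + 4⁴ + 5⁴ = 963
963 = (4,2,4,3)_6 → 4⁴ + 2⁴ + 4⁴ + 3⁴ = 609
609 = (2,4,5,3)_6 → 2⁴ + 4⁴ + 5⁴ + 3⁴ = 978
978 = (4,3,1,0)_6 → 4⁴ + 3⁴ + 1⁴ + 0⁴ = 338
338 = (1,3,2,2)_6 → 1⁴ + 3⁴ + 2⁴ + 2⁴ = 114
114 = (3,1,0)_6 → 3⁴ + 1⁴ + 0⁴ = 82
82 = (2,1,4)_6 → 2⁴ + 1⁴ + 4⁴ = 273
273 = (1,1,3,3)_6 → 1⁴ + 1⁴ + 3⁴ + 3⁴ = 164
164 = (4,3,2)_6 → 4⁴ + 3⁴ + 2⁴ = 353  — 353 already appeared earlier.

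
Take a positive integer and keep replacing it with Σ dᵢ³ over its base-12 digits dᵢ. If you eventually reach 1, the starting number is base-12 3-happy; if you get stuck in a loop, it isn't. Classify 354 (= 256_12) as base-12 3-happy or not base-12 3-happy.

354 = (2,5,6)_12 → 2³ + 5³ + 6³ = 8 + 125 + 216 = 349
349 = (2,5,1)_12 → 2³ + 5³ + 1³ = 8 + 125 + 1 = 134
134 = (11,2)_12 → 11³ + 2³ = 1331 + 8 = 1339
1339 = (9,3,7)_12 → 9³ + 3³ + 7³ = 729 + 27 + 343 = 1099
1099 = (7,7,7)_12 → 7³ + 7³ + 7³ = 343 + 343 + 343 = 1029
1029 = (7,1,9)_12 → 7³ + 1³ + 9³ = 343 + 1 + 729 = 1073
1073 = (7,5,5)_12 → 7³ + 5³ + 5³ = 343 + 125 + 125 = 593
593 = (4,1,5)_12 → 4³ + 1³ + 5³ = 64 + 1 + 125 = 190
190 = (1,3,10)_12 → 1³ + 3³ + 10³ = 1 + 27 + 1000 = 1028
1028 = (7,1,8)_12 → 7³ + 1³ + 8³ = 343 + 1 + 512 = 856
856 = (5,11,4)_12 → 5³ + 11³ + 4³ = 125 + 1331 + 64 = 1520
1520 = (10,6,8)_12 → 10³ + 6³ + 8³ = 1000 + 216 + 512 = 1728
1728 = (1,0,0,0)_12 → 1³ + 0³ + 0³ + 0³ = 1 + 0 + 0 + 0 = 1  — reached 1.

base-12 3-happy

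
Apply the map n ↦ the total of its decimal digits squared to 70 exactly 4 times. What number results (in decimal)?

10

70 → 49
49 → 97
97 → 130
130 → 10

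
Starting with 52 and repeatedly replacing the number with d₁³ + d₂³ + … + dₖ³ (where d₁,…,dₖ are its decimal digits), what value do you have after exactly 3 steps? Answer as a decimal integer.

52 → 5³ + 2³ = 125 + 8 = 133
133 → 1³ + 3³ + 3³ = 1 + 27 + 27 = 55
55 → 5³ + 5³ = 125 + 125 = 250

250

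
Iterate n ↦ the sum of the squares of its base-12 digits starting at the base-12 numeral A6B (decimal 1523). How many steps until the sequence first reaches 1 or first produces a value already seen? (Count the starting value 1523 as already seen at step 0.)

6

1523 = (10,6,11)_12 → 10² + 6² + 11² = 257
257 = (1,9,5)_12 → 1² + 9² + 5² = 107
107 = (8,11)_12 → 8² + 11² = 185
185 = (1,3,5)_12 → 1² + 3² + 5² = 35
35 = (2,11)_12 → 2² + 11² = 125
125 = (10,5)_12 → 10² + 5² = 125  — 125 repeats.
That took 6 steps.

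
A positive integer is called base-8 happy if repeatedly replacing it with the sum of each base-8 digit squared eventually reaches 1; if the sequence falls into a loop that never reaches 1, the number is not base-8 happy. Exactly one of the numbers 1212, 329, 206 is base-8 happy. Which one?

329

1212: 1212 → 73 → 3 → 9 → 2 → 4 → 16 → 4  — repeats 4 (not base-8 happy)
329: 329 → 27 → 18 → 8 → 1  — reaches 1 (base-8 happy)
206: 206 → 46 → 61 → 74 → 6 → 36 → 32 → 16 → 4 → 16  — repeats 16 (not base-8 happy)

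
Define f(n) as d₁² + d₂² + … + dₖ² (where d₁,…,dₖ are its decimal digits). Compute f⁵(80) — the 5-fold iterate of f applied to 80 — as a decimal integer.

89

80 → 8² + 0² = 64 + 0 = 64
64 → 6² + 4² = 36 + 16 = 52
52 → 5² + 2² = 25 + 4 = 29
29 → 2² + 9² = 4 + 81 = 85
85 → 8² + 5² = 64 + 25 = 89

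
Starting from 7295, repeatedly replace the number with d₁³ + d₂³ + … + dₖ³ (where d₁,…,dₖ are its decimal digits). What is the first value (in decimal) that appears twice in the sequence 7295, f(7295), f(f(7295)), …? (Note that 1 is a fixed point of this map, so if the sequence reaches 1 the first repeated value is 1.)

7295 → 7³ + 2³ + 9³ + 5³ = 1205
1205 → 1³ + 2³ + 0³ + 5³ = 134
134 → 1³ + 3³ + 4³ = 92
92 → 9³ + 2³ = 737
737 → 7³ + 3³ + 7³ = 713
713 → 7³ + 1³ + 3³ = 371
371 → 3³ + 7³ + 1³ = 371  — 371 already appeared earlier.

371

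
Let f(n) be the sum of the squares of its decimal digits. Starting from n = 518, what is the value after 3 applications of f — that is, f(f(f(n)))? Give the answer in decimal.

65

518 → 5² + 1² + 8² = 25 + 1 + 64 = 90
90 → 9² + 0² = 81 + 0 = 81
81 → 8² + 1² = 64 + 1 = 65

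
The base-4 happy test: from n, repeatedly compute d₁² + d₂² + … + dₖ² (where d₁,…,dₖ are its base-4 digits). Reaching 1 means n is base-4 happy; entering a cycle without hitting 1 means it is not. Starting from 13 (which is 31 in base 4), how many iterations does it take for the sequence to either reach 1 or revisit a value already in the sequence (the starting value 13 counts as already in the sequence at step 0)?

13 = (3,1)_4 → 3² + 1² = 10
10 = (2,2)_4 → 2² + 2² = 8
8 = (2,0)_4 → 2² + 0² = 4
4 = (1,0)_4 → 1² + 0² = 1  — reached 1.
That took 4 steps.

4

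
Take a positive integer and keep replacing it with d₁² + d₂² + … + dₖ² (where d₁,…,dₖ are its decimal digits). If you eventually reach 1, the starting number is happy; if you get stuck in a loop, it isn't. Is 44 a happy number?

44 → 4² + 4² = 32
32 → 3² + 2² = 13
13 → 1² + 3² = 10
10 → 1² + 0² = 1  — reached 1.

happy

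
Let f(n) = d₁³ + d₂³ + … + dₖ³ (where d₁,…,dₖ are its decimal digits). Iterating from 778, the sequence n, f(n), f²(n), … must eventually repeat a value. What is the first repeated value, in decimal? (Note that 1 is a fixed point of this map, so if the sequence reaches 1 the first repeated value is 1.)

778 → 7³ + 7³ + 8³ = 1198
1198 → 1³ + 1³ + 9³ + 8³ = 1243
1243 → 1³ + 2³ + 4³ + 3³ = 100
100 → 1³ + 0³ + 0³ = 1  — reached the fixed point 1.
1 → 1, so 1 is the first repeated value.

1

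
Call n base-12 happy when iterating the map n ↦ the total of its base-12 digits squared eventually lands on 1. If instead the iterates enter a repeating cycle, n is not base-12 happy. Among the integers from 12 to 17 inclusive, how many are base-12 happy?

12: 12 → 1  — base-12 happy
13: 13 → 2 → 4 → 16 → 17 → 26 → 8 → 64 → 41 → 34 → 104 → 128 → 164 → 66 → 61 → 26  — not base-12 happy
14: 14 → 5 → 25 → 5  — not base-12 happy
15: 15 → 10 → 100 → 80 → 100  — not base-12 happy
16: 16 → 17 → 26 → 8 → 64 → 41 → 34 → 104 → 128 → 164 → 66 → 61 → 26  — not base-12 happy
17: 17 → 26 → 8 → 64 → 41 → 34 → 104 → 128 → 164 → 66 → 61 → 26  — not base-12 happy
base-12 happy: 12

1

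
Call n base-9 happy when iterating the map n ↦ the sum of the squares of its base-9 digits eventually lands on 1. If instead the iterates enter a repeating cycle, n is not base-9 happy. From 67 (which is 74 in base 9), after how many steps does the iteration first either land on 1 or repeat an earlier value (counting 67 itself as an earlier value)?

4

67 = (7,4)_9 → 7² + 4² = 65
65 = (7,2)_9 → 7² + 2² = 53
53 = (5,8)_9 → 5² + 8² = 89
89 = (1,0,8)_9 → 1² + 0² + 8² = 65  — 65 repeats.
That took 4 steps.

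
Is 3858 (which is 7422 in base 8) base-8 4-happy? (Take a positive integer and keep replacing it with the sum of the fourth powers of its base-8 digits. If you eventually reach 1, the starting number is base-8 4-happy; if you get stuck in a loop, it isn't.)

not base-8 4-happy

3858 = (7,4,2,2)_8 → 7⁴ + 4⁴ + 2⁴ + 2⁴ = 2689
2689 = (5,2,0,1)_8 → 5⁴ + 2⁴ + 0⁴ + 1⁴ = 642
642 = (1,2,0,2)_8 → 1⁴ + 2⁴ + 0⁴ + 2⁴ = 33
33 = (4,1)_8 → 4⁴ + 1⁴ = 257
257 = (4,0,1)_8 → 4⁴ + 0⁴ + 1⁴ = 257  — 257 already seen; the sequence cycles without reaching 1.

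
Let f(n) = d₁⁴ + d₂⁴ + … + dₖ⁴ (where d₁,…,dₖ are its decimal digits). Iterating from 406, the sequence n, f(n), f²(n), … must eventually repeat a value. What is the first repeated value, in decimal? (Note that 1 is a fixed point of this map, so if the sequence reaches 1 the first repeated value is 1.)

406 → 4⁴ + 0⁴ + 6⁴ = 1552
1552 → 1⁴ + 5⁴ + 5⁴ + 2⁴ = 1267
1267 → 1⁴ + 2⁴ + 6⁴ + 7⁴ = 3714
3714 → 3⁴ + 7⁴ + 1⁴ + 4⁴ = 2739
2739 → 2⁴ + 7⁴ + 3⁴ + 9⁴ = 9059
9059 → 9⁴ + 0⁴ + 5⁴ + 9⁴ = 13747
13747 → 1⁴ + 3⁴ + 7⁴ + 4⁴ + 7⁴ = 5140
5140 → 5⁴ + 1⁴ + 4⁴ + 0⁴ = 882
882 → 8⁴ + 8⁴ + 2⁴ = 8208
8208 → 8⁴ + 2⁴ + 0⁴ + 8⁴ = 8208  — 8208 already appeared earlier.

8208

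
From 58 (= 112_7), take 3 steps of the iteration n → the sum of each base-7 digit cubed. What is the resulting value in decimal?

58 = (1,1,2)_7 → 1³ + 1³ + 2³ = 1 + 1 + 8 = 10
10 = (1,3)_7 → 1³ + 3³ = 1 + 27 = 28
28 = (4,0)_7 → 4³ + 0³ = 64 + 0 = 64

64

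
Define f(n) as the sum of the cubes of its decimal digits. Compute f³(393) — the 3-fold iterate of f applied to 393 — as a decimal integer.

1032

393 → 783
783 → 882
882 → 1032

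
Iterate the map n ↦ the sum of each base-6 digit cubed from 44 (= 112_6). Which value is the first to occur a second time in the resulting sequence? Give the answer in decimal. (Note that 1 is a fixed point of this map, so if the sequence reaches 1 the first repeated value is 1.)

190

44 = (1,1,2)_6 → 1³ + 1³ + 2³ = 10
10 = (1,4)_6 → 1³ + 4³ = 65
65 = (1,4,5)_6 → 1³ + 4³ + 5³ = 190
190 = (5,1,4)_6 → 5³ + 1³ + 4³ = 190  — 190 already appeared earlier.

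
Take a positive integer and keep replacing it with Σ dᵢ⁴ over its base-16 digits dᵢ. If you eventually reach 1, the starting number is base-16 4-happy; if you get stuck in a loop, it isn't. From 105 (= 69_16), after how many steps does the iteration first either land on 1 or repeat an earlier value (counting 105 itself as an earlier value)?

105 = (6,9)_16 → 6⁴ + 9⁴ = 7857
7857 = (1,14,11,1)_16 → 1⁴ + 14⁴ + 11⁴ + 1⁴ = 53059
53059 = (12,15,4,3)_16 → 12⁴ + 15⁴ + 4⁴ + 3⁴ = 71698
71698 = (1,1,8,1,2)_16 → 1⁴ + 1⁴ + 8⁴ + 1⁴ + 2⁴ = 4115
4115 = (1,0,1,3)_16 → 1⁴ + 0⁴ + 1⁴ + 3⁴ = 83
83 = (5,3)_16 → 5⁴ + 3⁴ = 706
706 = (2,12,2)_16 → 2⁴ + 12⁴ + 2⁴ = 20768
20768 = (5,1,2,0)_16 → 5⁴ + 1⁴ + 2⁴ + 0⁴ = 642
642 = (2,8,2)_16 → 2⁴ + 8⁴ + 2⁴ = 4128
4128 = (1,0,2,0)_16 → 1⁴ + 0⁴ + 2⁴ + 0⁴ = 17
17 = (1,1)_16 → 1⁴ + 1⁴ = 2
2 = (2)_16 → 2⁴ = 16
16 = (1,0)_16 → 1⁴ + 0⁴ = 1  — reached 1.
That took 13 steps.

13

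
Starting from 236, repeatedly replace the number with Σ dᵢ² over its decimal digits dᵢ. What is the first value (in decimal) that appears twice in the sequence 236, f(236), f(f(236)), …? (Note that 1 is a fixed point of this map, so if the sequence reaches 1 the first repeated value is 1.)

1

236 → 2² + 3² + 6² = 4 + 9 + 36 = 49
49 → 4² + 9² = 16 + 81 = 97
97 → 9² + 7² = 81 + 49 = 130
130 → 1² + 3² + 0² = 1 + 9 + 0 = 10
10 → 1² + 0² = 1 + 0 = 1  — reached the fixed point 1.
1 → 1, so 1 is the first repeated value.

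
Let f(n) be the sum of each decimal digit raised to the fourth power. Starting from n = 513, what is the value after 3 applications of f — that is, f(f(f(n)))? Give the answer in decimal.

4368

513 → 5⁴ + 1⁴ + 3⁴ = 707
707 → 7⁴ + 0⁴ + 7⁴ = 4802
4802 → 4⁴ + 8⁴ + 0⁴ + 2⁴ = 4368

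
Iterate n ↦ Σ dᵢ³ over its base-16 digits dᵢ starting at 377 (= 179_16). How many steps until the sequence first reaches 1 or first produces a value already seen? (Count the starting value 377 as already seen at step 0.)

377 = (1,7,9)_16 → 1³ + 7³ + 9³ = 1073
1073 = (4,3,1)_16 → 4³ + 3³ + 1³ = 92
92 = (5,12)_16 → 5³ + 12³ = 1853
1853 = (7,3,13)_16 → 7³ + 3³ + 13³ = 2567
2567 = (10,0,7)_16 → 10³ + 0³ + 7³ = 1343
1343 = (5,3,15)_16 → 5³ + 3³ + 15³ = 3527
3527 = (13,12,7)_16 → 13³ + 12³ + 7³ = 4268
4268 = (1,0,10,12)_16 → 1³ + 0³ + 10³ + 12³ = 2729
2729 = (10,10,9)_16 → 10³ + 10³ + 9³ = 2729  — 2729 repeats.
That took 9 steps.

9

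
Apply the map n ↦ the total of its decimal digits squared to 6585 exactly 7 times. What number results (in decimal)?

6585 → 150
150 → 26
26 → 40
40 → 16
16 → 37
37 → 58
58 → 89

89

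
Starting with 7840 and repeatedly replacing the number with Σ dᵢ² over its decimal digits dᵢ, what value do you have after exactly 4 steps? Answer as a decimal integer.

7840 → 7² + 8² + 4² + 0² = 129
129 → 1² + 2² + 9² = 86
86 → 8² + 6² = 100
100 → 1² + 0² + 0² = 1

1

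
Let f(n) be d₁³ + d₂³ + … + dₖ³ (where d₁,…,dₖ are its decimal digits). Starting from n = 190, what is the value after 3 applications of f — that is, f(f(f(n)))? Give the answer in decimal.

190 → 1³ + 9³ + 0³ = 1 + 729 + 0 = 730
730 → 7³ + 3³ + 0³ = 343 + 27 + 0 = 370
370 → 3³ + 7³ + 0³ = 27 + 343 + 0 = 370

370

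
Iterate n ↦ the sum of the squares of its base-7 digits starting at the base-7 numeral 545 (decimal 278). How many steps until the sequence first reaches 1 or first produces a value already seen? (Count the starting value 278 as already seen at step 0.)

7

278 = (5,4,5)_7 → 5² + 4² + 5² = 66
66 = (1,2,3)_7 → 1² + 2² + 3² = 14
14 = (2,0)_7 → 2² + 0² = 4
4 = (4)_7 → 4² = 16
16 = (2,2)_7 → 2² + 2² = 8
8 = (1,1)_7 → 1² + 1² = 2
2 = (2)_7 → 2² = 4  — 4 repeats.
That took 7 steps.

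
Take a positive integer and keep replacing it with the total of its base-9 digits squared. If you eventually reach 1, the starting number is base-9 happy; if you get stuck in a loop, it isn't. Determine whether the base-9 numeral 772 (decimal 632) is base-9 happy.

not base-9 happy

632 = (7,7,2)_9 → 7² + 7² + 2² = 102
102 = (1,2,3)_9 → 1² + 2² + 3² = 14
14 = (1,5)_9 → 1² + 5² = 26
26 = (2,8)_9 → 2² + 8² = 68
68 = (7,5)_9 → 7² + 5² = 74
74 = (8,2)_9 → 8² + 2² = 68  — 68 already seen; the sequence cycles without reaching 1.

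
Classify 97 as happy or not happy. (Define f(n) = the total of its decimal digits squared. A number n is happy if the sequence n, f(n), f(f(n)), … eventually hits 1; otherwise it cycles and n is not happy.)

happy

97 → 130
130 → 10
10 → 1  — reached 1.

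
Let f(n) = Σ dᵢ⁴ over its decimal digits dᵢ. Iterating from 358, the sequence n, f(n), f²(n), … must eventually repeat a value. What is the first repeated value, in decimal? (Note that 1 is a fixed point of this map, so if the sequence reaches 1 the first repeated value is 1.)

358 → 4802
4802 → 4368
4368 → 5729
5729 → 9603
9603 → 7938
7938 → 13139
13139 → 6725
6725 → 4338
4338 → 4514
4514 → 1138
1138 → 4179
4179 → 9219
9219 → 13139  — 13139 already appeared earlier.

13139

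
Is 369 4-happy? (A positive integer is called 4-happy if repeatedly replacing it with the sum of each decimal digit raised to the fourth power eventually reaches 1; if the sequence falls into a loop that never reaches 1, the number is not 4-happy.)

369 → 7938
7938 → 13139
13139 → 6725
6725 → 4338
4338 → 4514
4514 → 1138
1138 → 4179
4179 → 9219
9219 → 13139  — 13139 already seen; the sequence cycles without reaching 1.

not 4-happy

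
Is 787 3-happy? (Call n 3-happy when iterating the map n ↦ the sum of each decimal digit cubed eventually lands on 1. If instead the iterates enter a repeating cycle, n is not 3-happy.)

787 → 7³ + 8³ + 7³ = 343 + 512 + 343 = 1198
1198 → 1³ + 1³ + 9³ + 8³ = 1 + 1 + 729 + 512 = 1243
1243 → 1³ + 2³ + 4³ + 3³ = 1 + 8 + 64 + 27 = 100
100 → 1³ + 0³ + 0³ = 1 + 0 + 0 = 1  — reached 1.

3-happy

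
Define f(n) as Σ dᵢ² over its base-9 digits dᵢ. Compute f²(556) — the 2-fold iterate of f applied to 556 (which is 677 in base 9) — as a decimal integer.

90

556 = (6,7,7)_9 → 6² + 7² + 7² = 36 + 49 + 49 = 134
134 = (1,5,8)_9 → 1² + 5² + 8² = 1 + 25 + 64 = 90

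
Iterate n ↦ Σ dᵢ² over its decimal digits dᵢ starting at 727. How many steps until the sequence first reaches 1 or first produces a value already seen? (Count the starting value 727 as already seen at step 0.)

14

727 → 7² + 2² + 7² = 102
102 → 1² + 0² + 2² = 5
5 → 5² = 25
25 → 2² + 5² = 29
29 → 2² + 9² = 85
85 → 8² + 5² = 89
89 → 8² + 9² = 145
145 → 1² + 4² + 5² = 42
42 → 4² + 2² = 20
20 → 2² + 0² = 4
4 → 4² = 16
16 → 1² + 6² = 37
37 → 3² + 7² = 58
58 → 5² + 8² = 89  — 89 repeats.
That took 14 steps.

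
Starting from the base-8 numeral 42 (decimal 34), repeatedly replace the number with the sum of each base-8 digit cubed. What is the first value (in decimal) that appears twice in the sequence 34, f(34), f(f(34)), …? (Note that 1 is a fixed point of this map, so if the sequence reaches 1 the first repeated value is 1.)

1

34 = (4,2)_8 → 72
72 = (1,1,0)_8 → 2
2 = (2)_8 → 8
8 = (1,0)_8 → 1  — reached the fixed point 1.
1 → 1, so 1 is the first repeated value.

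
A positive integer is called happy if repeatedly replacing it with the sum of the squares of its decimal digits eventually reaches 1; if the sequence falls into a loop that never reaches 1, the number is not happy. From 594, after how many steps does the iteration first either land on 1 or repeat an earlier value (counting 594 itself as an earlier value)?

14

594 → 5² + 9² + 4² = 25 + 81 + 16 = 122
122 → 1² + 2² + 2² = 1 + 4 + 4 = 9
9 → 9² = 81
81 → 8² + 1² = 64 + 1 = 65
65 → 6² + 5² = 36 + 25 = 61
61 → 6² + 1² = 36 + 1 = 37
37 → 3² + 7² = 9 + 49 = 58
58 → 5² + 8² = 25 + 64 = 89
89 → 8² + 9² = 64 + 81 = 145
145 → 1² + 4² + 5² = 1 + 16 + 25 = 42
42 → 4² + 2² = 16 + 4 = 20
20 → 2² + 0² = 4 + 0 = 4
4 → 4² = 16
16 → 1² + 6² = 1 + 36 = 37  — 37 repeats.
That took 14 steps.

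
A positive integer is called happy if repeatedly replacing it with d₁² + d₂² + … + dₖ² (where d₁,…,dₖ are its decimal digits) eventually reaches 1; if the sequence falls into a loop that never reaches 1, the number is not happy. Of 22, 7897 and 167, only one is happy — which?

167

22: 22 → 8 → 64 → 52 → 29 → 85 → 89 → 145 → 42 → 20 → 4 → 16 → 37 → 58 → 89  — repeats 89 (not happy)
7897: 7897 → 243 → 29 → 85 → 89 → 145 → 42 → 20 → 4 → 16 → 37 → 58 → 89  — repeats 89 (not happy)
167: 167 → 86 → 100 → 1  — reaches 1 (happy)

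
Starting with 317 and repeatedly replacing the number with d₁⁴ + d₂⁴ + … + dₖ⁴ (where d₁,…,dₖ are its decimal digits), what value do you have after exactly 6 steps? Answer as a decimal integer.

317 → 2483
2483 → 4449
4449 → 7329
7329 → 9059
9059 → 13747
13747 → 5140

5140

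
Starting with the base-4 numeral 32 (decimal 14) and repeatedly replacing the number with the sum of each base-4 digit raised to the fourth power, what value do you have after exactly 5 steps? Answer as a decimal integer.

14 = (3,2)_4 → 3⁴ + 2⁴ = 97
97 = (1,2,0,1)_4 → 1⁴ + 2⁴ + 0⁴ + 1⁴ = 18
18 = (1,0,2)_4 → 1⁴ + 0⁴ + 2⁴ = 17
17 = (1,0,1)_4 → 1⁴ + 0⁴ + 1⁴ = 2
2 = (2)_4 → 2⁴ = 16

16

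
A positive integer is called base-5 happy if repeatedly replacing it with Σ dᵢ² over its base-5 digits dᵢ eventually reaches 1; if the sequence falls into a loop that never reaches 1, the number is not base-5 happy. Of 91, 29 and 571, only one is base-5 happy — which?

91: 91 → 19 → 25 → 1  — reaches 1 (base-5 happy)
29: 29 → 17 → 13 → 13  — repeats 13 (not base-5 happy)
571: 571 → 37 → 9 → 17 → 13 → 13  — repeats 13 (not base-5 happy)

91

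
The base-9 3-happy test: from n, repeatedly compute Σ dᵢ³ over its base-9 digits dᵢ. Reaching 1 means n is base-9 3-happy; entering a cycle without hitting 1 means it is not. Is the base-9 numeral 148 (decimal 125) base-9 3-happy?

base-9 3-happy

125 = (1,4,8)_9 → 1³ + 4³ + 8³ = 577
577 = (7,1,1)_9 → 7³ + 1³ + 1³ = 345
345 = (4,2,3)_9 → 4³ + 2³ + 3³ = 99
99 = (1,2,0)_9 → 1³ + 2³ + 0³ = 9
9 = (1,0)_9 → 1³ + 0³ = 1  — reached 1.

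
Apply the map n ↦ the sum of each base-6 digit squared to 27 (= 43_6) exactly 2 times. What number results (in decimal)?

27 = (4,3)_6 → 4² + 3² = 25
25 = (4,1)_6 → 4² + 1² = 17

17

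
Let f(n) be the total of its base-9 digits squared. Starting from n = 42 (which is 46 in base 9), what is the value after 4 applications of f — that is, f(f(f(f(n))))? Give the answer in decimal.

74

42 = (4,6)_9 → 52
52 = (5,7)_9 → 74
74 = (8,2)_9 → 68
68 = (7,5)_9 → 74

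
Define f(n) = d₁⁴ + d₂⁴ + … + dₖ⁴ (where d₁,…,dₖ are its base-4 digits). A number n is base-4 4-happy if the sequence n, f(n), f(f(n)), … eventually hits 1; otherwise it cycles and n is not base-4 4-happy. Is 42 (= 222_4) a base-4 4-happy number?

42 = (2,2,2)_4 → 2⁴ + 2⁴ + 2⁴ = 48
48 = (3,0,0)_4 → 3⁴ + 0⁴ + 0⁴ = 81
81 = (1,1,0,1)_4 → 1⁴ + 1⁴ + 0⁴ + 1⁴ = 3
3 = (3)_4 → 3⁴ = 81  — 81 already seen; the sequence cycles without reaching 1.

not base-4 4-happy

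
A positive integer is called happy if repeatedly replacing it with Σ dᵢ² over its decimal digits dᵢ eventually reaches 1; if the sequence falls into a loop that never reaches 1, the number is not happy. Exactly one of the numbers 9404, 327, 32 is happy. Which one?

9404: 9404 → 113 → 11 → 2 → 4 → 16 → 37 → 58 → 89 → 145 → 42 → 20 → 4  — repeats 4 (not happy)
327: 327 → 62 → 40 → 16 → 37 → 58 → 89 → 145 → 42 → 20 → 4 → 16  — repeats 16 (not happy)
32: 32 → 13 → 10 → 1  — reaches 1 (happy)

32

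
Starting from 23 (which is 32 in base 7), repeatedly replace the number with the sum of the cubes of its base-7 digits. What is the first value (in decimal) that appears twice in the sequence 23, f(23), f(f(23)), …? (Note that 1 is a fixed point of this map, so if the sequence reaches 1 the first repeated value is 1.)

23 = (3,2)_7 → 3³ + 2³ = 27 + 8 = 35
35 = (5,0)_7 → 5³ + 0³ = 125 + 0 = 125
125 = (2,3,6)_7 → 2³ + 3³ + 6³ = 8 + 27 + 216 = 251
251 = (5,0,6)_7 → 5³ + 0³ + 6³ = 125 + 0 + 216 = 341
341 = (6,6,5)_7 → 6³ + 6³ + 5³ = 216 + 216 + 125 = 557
557 = (1,4,2,4)_7 → 1³ + 4³ + 2³ + 4³ = 1 + 64 + 8 + 64 = 137
137 = (2,5,4)_7 → 2³ + 5³ + 4³ = 8 + 125 + 64 = 197
197 = (4,0,1)_7 → 4³ + 0³ + 1³ = 64 + 0 + 1 = 65
65 = (1,2,2)_7 → 1³ + 2³ + 2³ = 1 + 8 + 8 = 17
17 = (2,3)_7 → 2³ + 3³ = 8 + 27 = 35  — 35 already appeared earlier.

35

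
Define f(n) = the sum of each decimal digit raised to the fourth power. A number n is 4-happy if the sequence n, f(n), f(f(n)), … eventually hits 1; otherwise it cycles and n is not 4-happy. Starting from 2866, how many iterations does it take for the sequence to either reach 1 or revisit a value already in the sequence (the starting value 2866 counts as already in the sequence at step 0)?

15

2866 → 2⁴ + 8⁴ + 6⁴ + 6⁴ = 16 + 4096 + 1296 + 1296 = 6704
6704 → 6⁴ + 7⁴ + 0⁴ + 4⁴ = 1296 + 2401 + 0 + 256 = 3953
3953 → 3⁴ + 9⁴ + 5⁴ + 3⁴ = 81 + 6561 + 625 + 81 = 7348
7348 → 7⁴ + 3⁴ + 4⁴ + 8⁴ = 2401 + 81 + 256 + 4096 = 6834
6834 → 6⁴ + 8⁴ + 3⁴ + 4⁴ = 1296 + 4096 + 81 + 256 = 5729
5729 → 5⁴ + 7⁴ + 2⁴ + 9⁴ = 625 + 2401 + 16 + 6561 = 9603
9603 → 9⁴ + 6⁴ + 0⁴ + 3⁴ = 6561 + 1296 + 0 + 81 = 7938
7938 → 7⁴ + 9⁴ + 3⁴ + 8⁴ = 2401 + 6561 + 81 + 4096 = 13139
13139 → 1⁴ + 3⁴ + 1⁴ + 3⁴ + 9⁴ = 1 + 81 + 1 + 81 + 6561 = 6725
6725 → 6⁴ + 7⁴ + 2⁴ + 5⁴ = 1296 + 2401 + 16 + 625 = 4338
4338 → 4⁴ + 3⁴ + 3⁴ + 8⁴ = 256 + 81 + 81 + 4096 = 4514
4514 → 4⁴ + 5⁴ + 1⁴ + 4⁴ = 256 + 625 + 1 + 256 = 1138
1138 → 1⁴ + 1⁴ + 3⁴ + 8⁴ = 1 + 1 + 81 + 4096 = 4179
4179 → 4⁴ + 1⁴ + 7⁴ + 9⁴ = 256 + 1 + 2401 + 6561 = 9219
9219 → 9⁴ + 2⁴ + 1⁴ + 9⁴ = 6561 + 16 + 1 + 6561 = 13139  — 13139 repeats.
That took 15 steps.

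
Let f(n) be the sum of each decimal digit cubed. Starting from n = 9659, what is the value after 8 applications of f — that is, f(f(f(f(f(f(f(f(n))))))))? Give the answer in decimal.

371

9659 → 9³ + 6³ + 5³ + 9³ = 729 + 216 + 125 + 729 = 1799
1799 → 1³ + 7³ + 9³ + 9³ = 1 + 343 + 729 + 729 = 1802
1802 → 1³ + 8³ + 0³ + 2³ = 1 + 512 + 0 + 8 = 521
521 → 5³ + 2³ + 1³ = 125 + 8 + 1 = 134
134 → 1³ + 3³ + 4³ = 1 + 27 + 64 = 92
92 → 9³ + 2³ = 729 + 8 = 737
737 → 7³ + 3³ + 7³ = 343 + 27 + 343 = 713
713 → 7³ + 1³ + 3³ = 343 + 1 + 27 = 371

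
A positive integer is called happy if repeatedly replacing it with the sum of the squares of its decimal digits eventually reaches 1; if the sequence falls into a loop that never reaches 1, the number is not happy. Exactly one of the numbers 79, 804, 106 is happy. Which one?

79: 79 → 130 → 10 → 1  — reaches 1 (happy)
804: 804 → 80 → 64 → 52 → 29 → 85 → 89 → 145 → 42 → 20 → 4 → 16 → 37 → 58 → 89  — repeats 89 (not happy)
106: 106 → 37 → 58 → 89 → 145 → 42 → 20 → 4 → 16 → 37  — repeats 37 (not happy)

79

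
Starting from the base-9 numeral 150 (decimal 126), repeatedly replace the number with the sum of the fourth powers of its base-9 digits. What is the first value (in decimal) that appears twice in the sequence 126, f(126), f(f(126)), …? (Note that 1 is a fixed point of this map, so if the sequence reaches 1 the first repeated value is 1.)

126 = (1,5,0)_9 → 1⁴ + 5⁴ + 0⁴ = 1 + 625 + 0 = 626
626 = (7,6,5)_9 → 7⁴ + 6⁴ + 5⁴ = 2401 + 1296 + 625 = 4322
4322 = (5,8,3,2)_9 → 5⁴ + 8⁴ + 3⁴ + 2⁴ = 625 + 4096 + 81 + 16 = 4818
4818 = (6,5,4,3)_9 → 6⁴ + 5⁴ + 4⁴ + 3⁴ = 1296 + 625 + 256 + 81 = 2258
2258 = (3,0,7,8)_9 → 3⁴ + 0⁴ + 7⁴ + 8⁴ = 81 + 0 + 2401 + 4096 = 6578
6578 = (1,0,0,1,8)_9 → 1⁴ + 0⁴ + 0⁴ + 1⁴ + 8⁴ = 1 + 0 + 0 + 1 + 4096 = 4098
4098 = (5,5,5,3)_9 → 5⁴ + 5⁴ + 5⁴ + 3⁴ = 625 + 625 + 625 + 81 = 1956
1956 = (2,6,1,3)_9 → 2⁴ + 6⁴ + 1⁴ + 3⁴ = 16 + 1296 + 1 + 81 = 1394
1394 = (1,8,1,8)_9 → 1⁴ + 8⁴ + 1⁴ + 8⁴ = 1 + 4096 + 1 + 4096 = 8194
8194 = (1,2,2,1,4)_9 → 1⁴ + 2⁴ + 2⁴ + 1⁴ + 4⁴ = 1 + 16 + 16 + 1 + 256 = 290
290 = (3,5,2)_9 → 3⁴ + 5⁴ + 2⁴ = 81 + 625 + 16 = 722
722 = (8,8,2)_9 → 8⁴ + 8⁴ + 2⁴ = 4096 + 4096 + 16 = 8208
8208 = (1,2,2,3,0)_9 → 1⁴ + 2⁴ + 2⁴ + 3⁴ + 0⁴ = 1 + 16 + 16 + 81 + 0 = 114
114 = (1,3,6)_9 → 1⁴ + 3⁴ + 6⁴ = 1 + 81 + 1296 = 1378
1378 = (1,8,0,1)_9 → 1⁴ + 8⁴ + 0⁴ + 1⁴ = 1 + 4096 + 0 + 1 = 4098  — 4098 already appeared earlier.

4098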